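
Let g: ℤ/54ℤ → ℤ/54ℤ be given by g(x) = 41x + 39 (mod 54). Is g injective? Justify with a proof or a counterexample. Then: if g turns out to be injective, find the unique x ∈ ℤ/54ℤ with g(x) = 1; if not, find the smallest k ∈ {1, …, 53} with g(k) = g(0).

Recall: injectivity means: for all s, t in the domain, g(s) = g(t) implies s = t.
Suppose g(s) = g(t) in ℤ/54ℤ. Then 41s + 39 ≡ 41t + 39 (mod 54), thus 41(s − t) ≡ 0 (mod 54).
Since gcd(41, 54) = 1, 41 is invertible modulo 54, thus s − t ≡ 0 (mod 54), i.e. s = t.
Hence g is injective.
We now compute 41⁻¹ mod 54 explicitly. Euclid's algorithm: 54 = 1·41 + 13, 41 = 3·13 + 2, 13 = 6·2 + 1; back-substituting gives 1 = 29·41 − 22·54, so 41⁻¹ ≡ 29 (mod 54).
Since g is injective, we find g⁻¹(1): we need 41x ≡ 1 − 39 ≡ 16 (mod 54). Using 41⁻¹ = 29: x ≡ 29·16 = 464 = 8·54 + 32, so x = 32.
Check: g(32) = 41·32 + 39 = 1351 = 25·54 + 1 ≡ 1 (mod 54).

32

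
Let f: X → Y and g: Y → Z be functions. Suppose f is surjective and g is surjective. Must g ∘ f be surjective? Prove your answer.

Let c ∈ Z. Since g is surjective, there is b ∈ Y with g(b) = c. Since f is surjective, there is a ∈ X with f(a) = b.
Then (g ∘ f)(a) = g(b) = c. Therefore g ∘ f is surjective.

surjective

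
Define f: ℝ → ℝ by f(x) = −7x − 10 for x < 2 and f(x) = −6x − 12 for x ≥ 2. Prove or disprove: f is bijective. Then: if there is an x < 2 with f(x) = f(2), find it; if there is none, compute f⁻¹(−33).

Both pieces are strictly decreasing (slopes −7 and −6), so each is injective on its own interval.
The left piece maps (−∞, 2) onto (−24, ∞); the right piece maps [2, ∞) onto (−∞, −24].
Since −24 = −24, the images partition ℝ: f is injective and surjective, hence bijective.
Because the two images are disjoint, no x < 2 has f(x) = f(2), so we compute f⁻¹(−33): −33 lies in (−∞, −24], so solve −6x − 12 = −33: x = (−33 + 12)/(−6) = 7/2.

7/2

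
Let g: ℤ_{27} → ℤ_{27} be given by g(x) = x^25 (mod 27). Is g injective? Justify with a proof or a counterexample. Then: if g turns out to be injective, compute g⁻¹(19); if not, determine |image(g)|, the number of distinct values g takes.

g(0) = 0^25 = 0.
g(3): Repeated squaring mod 27: 3^1 ≡ 3, 3^2 ≡ 3² = 9, 3^4 ≡ 9² = 81 ≡ 0, 3^8 ≡ 0² = 0, 3^16 ≡ 0² = 0. Since 25 = 16 + 8 + 1, 3^25 ≡ 0·0·3: 0·0 = 0, then 0·3 = 0. So 3^25 ≡ 0 (mod 27).
So g(0) = g(3) = 0 while 0 ≠ 3, hence g is not injective.
Since g is not injective, we determine |image(g)|. Computing x^25 mod 27 for each x (by repeated squaring, reducing mod 27 at every step), the values g(0), g(1), …, g(26) are: 0, 1, 20, 0, 22, 14, 0, 16, 8, 0, 10, 2, 0, 4, 23, 0, 25, 17, 0, 19, 11, 0, 13, 5, 0, 7, 26.
The distinct values are {0, 1, 2, 4, 5, 7, 8, 10, 11, 13, 14, 16, 17, 19, 20, 22, 23, 25, 26}; there are 19 of them.

19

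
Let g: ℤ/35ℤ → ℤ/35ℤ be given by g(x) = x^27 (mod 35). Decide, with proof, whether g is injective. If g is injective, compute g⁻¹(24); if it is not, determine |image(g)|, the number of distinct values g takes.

g(4): Repeated squaring mod 35: 4^1 ≡ 4, 4^2 ≡ 4² = 16, 4^4 ≡ 16² = 256 ≡ 11, 4^8 ≡ 11² = 121 ≡ 16, 4^16 ≡ 16² = 256 ≡ 11. Since 27 = 16 + 8 + 2 + 1, 4^27 ≡ 11·16·16·4: 11·16 = 176 ≡ 1, then 1·16 = 16, then 16·4 = 64 ≡ 29. So 4^27 ≡ 29 (mod 35).
g(9): Repeated squaring mod 35: 9^1 ≡ 9, 9^2 ≡ 9² = 81 ≡ 11, 9^4 ≡ 11² = 121 ≡ 16, 9^8 ≡ 16² = 256 ≡ 11, 9^16 ≡ 11² = 121 ≡ 16. Since 27 = 16 + 8 + 2 + 1, 9^27 ≡ 16·11·11·9: 16·11 = 176 ≡ 1, then 1·11 = 11, then 11·9 = 99 ≡ 29. So 9^27 ≡ 29 (mod 35).
So g(4) = g(9) = 29 while 4 ≠ 9, thus g is not injective.
Since g is not injective, we determine |image(g)|. Computing x^27 mod 35 for each x (by repeated squaring, reducing mod 35 at every step), the values g(0), g(1), …, g(34) are: 0, 1, 8, 27, 29, 20, 6, 28, 22, 29, 20, 1, 13, 27, 14, 15, 1, 13, 22, 34, 20, 21, 8, 22, 34, 15, 6, 13, 7, 29, 15, 6, 8, 27, 34.
The distinct values are {0, 1, 6, 7, 8, 13, 14, 15, 20, 21, 22, 27, 28, 29, 34}; there are 15 of them.

15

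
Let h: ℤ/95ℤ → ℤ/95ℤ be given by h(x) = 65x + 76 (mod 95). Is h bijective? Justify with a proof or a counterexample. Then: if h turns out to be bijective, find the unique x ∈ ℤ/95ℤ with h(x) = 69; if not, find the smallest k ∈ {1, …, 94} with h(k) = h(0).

We have gcd(65, 95) = 5 > 1. Taking u = 0 and v = 19: h(0) = 76 and h(19) = 65·19 + 76 = 1311 ≡ 76 (mod 95).
So h(0) = h(19) while 0 ≠ 19, so h is not injective, hence not bijective.
Since h is not bijective, we find the least positive k with h(k) = h(0): this means 65k ≡ 0 (mod 95), i.e. 95 ∣ 65k. Since gcd(65, 95) = 5, dividing through by 5 this holds exactly when 19 ∣ 13k, and as gcd(13, 19) = 1, exactly when 19 ∣ k.
The smallest positive such k is 19.

19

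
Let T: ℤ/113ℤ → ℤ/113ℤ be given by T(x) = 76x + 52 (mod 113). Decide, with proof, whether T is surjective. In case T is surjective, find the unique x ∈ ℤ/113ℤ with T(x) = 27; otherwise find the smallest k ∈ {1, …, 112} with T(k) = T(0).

19

Since gcd(76, 113) = 1, 76 is invertible modulo 113. Euclid's algorithm: 113 = 1·76 + 37, 76 = 2·37 + 2, 37 = 18·2 + 1; back-substituting gives 1 = 58·76 − 39·113, so 76⁻¹ ≡ 58 (mod 113).
For any y ∈ ℤ/113ℤ, x = 58(y − 52) mod 113 satisfies T(x) = 76·58(y − 52) + 52 ≡ y (since 76·58 ≡ 1 mod 113). So every y has a preimage.
Thus T is surjective.
Since T is surjective, we find T⁻¹(27): we need 76x ≡ 27 − 52 ≡ 88 (mod 113). Using 76⁻¹ = 58: x ≡ 58·88 = 5104 = 45·113 + 19, so x = 19.
Check: T(19) = 76·19 + 52 = 1496 = 13·113 + 27 ≡ 27 (mod 113).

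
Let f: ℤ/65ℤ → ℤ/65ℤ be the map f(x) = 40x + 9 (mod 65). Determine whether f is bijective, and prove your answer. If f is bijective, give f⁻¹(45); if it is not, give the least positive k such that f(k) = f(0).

13

We have gcd(40, 65) = 5 > 1. Taking u = 0 and v = 13: f(0) = 9 and f(13) = 40·13 + 9 = 529 ≡ 9 (mod 65).
So f(0) = f(13) while 0 ≠ 13, so f is not injective, hence not bijective.
Since f is not bijective, we find the least positive k with f(k) = f(0): this means 40k ≡ 0 (mod 65), i.e. 65 ∣ 40k. Since gcd(40, 65) = 5, dividing through by 5 this holds exactly when 13 ∣ 8k, and as gcd(8, 13) = 1, exactly when 13 ∣ k.
The smallest positive such k is 13.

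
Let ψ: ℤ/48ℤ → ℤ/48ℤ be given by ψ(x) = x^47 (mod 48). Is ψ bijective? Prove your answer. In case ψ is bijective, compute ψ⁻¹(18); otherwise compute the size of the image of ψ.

27

ψ(0) = 0^47 = 0.
ψ(6): Repeated squaring mod 48: 6^1 ≡ 6, 6^2 ≡ 6² = 36, 6^4 ≡ 36² = 1296 ≡ 0, 6^8 ≡ 0² = 0, 6^16 ≡ 0² = 0, 6^32 ≡ 0² = 0. Since 47 = 32 + 8 + 4 + 2 + 1, 6^47 ≡ 0·0·0·36·6: 0·0 = 0, then 0·0 = 0, then 0·36 = 0, then 0·6 = 0. So 6^47 ≡ 0 (mod 48).
So ψ(0) = ψ(6) = 0 while 0 ≠ 6, thus ψ is not injective, hence not bijective.
Since ψ is not bijective, we determine |image(ψ)|. Computing x^47 mod 48 for each x (by repeated squaring, reducing mod 48 at every step), the values ψ(0), ψ(1), …, ψ(47) are: 0, 1, 32, 27, 16, 29, 0, 7, 32, 9, 16, 35, 0, 37, 32, 15, 16, 17, 0, 43, 32, 45, 16, 23, 0, 25, 32, 3, 16, 5, 0, 31, 32, 33, 16, 11, 0, 13, 32, 39, 16, 41, 0, 19, 32, 21, 16, 47.
The distinct values are {0, 1, 3, 5, 7, 9, 11, 13, 15, 16, 17, 19, 21, 23, 25, 27, 29, 31, 32, 33, 35, 37, 39, 41, 43, 45, 47}; there are 27 of them.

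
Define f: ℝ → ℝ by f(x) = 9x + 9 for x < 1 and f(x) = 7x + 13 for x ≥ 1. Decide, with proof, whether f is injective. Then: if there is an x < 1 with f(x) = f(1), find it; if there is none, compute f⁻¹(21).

Both pieces are strictly increasing (slopes 9 and 7), so each is injective on its own interval.
The left piece maps (−∞, 1) onto (−∞, 18); the right piece maps [1, ∞) onto [20, ∞).
These images are disjoint, so no value is attained by both pieces. Therefore f is injective.
Because the two images are disjoint, no x < 1 has f(x) = f(1), so we compute f⁻¹(21): 21 lies in [20, ∞), so solve 7x + 13 = 21: x = (21 − 13)/7 = 8/7.

8/7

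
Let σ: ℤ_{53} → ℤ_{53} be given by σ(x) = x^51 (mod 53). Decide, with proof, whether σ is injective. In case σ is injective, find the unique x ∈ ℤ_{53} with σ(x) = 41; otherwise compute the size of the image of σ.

22

Since 53 is prime, the nonzero elements of ℤ_{53} form a cyclic group of order 52.
As gcd(51, 52) = 1, raising to the 51st power is a bijection on this group: if a^51 ≡ b^51 then (ab^{−1})^51 = 1, and the only element of order dividing gcd(51, 52) = 1 is 1, so a = b.
With σ(0) = 0 this makes σ injective on all of ℤ_{53}, hence bijective (finite equal-size domain and codomain). In particular σ is injective.
Since σ is injective, we find the preimage of 41. The inverse of x ↦ x^51 on (ℤ_{53})^× is x ↦ x^51, because 51·51 = 2601 = 50·52 + 1 ≡ 1 (mod 52) and x^{52} = 1 for x ≠ 0 (Fermat). So σ⁻¹(41) = 41^51 mod 53.
Repeated squaring mod 53: 41^1 ≡ 41, 41^2 ≡ 41² = 1681 ≡ 38, 41^4 ≡ 38² = 1444 ≡ 13, 41^8 ≡ 13² = 169 ≡ 10, 41^16 ≡ 10² = 100 ≡ 47, 41^32 ≡ 47² = 2209 ≡ 36. Since 51 = 32 + 16 + 2 + 1, 41^51 ≡ 36·47·38·41: 36·47 = 1692 ≡ 49, then 49·38 = 1862 ≡ 7, then 7·41 = 287 ≡ 22. So 41^51 ≡ 22 (mod 53).
Hence σ⁻¹(41) = 22.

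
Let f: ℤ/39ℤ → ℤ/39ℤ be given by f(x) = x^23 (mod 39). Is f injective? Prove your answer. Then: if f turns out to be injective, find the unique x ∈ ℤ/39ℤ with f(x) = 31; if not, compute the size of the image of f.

Computing x^23 mod 39 for each x (by repeated squaring, reducing mod 39 at every step), the values f(0), f(1), …, f(38) are: 0, 1, 20, 9, 10, 8, 24, 28, 5, 3, 4, 32, 12, 13, 14, 33, 22, 23, 21, 37, 2, 18, 16, 17, 6, 25, 26, 27, 7, 35, 36, 34, 11, 15, 31, 29, 30, 19, 38.
Every element of ℤ/39ℤ appears exactly once in this list, so f is a bijection, and in particular injective.
Since f is injective, we read off the preimage of 31 from the same table: f(34) = 31, so f⁻¹(31) = 34.

34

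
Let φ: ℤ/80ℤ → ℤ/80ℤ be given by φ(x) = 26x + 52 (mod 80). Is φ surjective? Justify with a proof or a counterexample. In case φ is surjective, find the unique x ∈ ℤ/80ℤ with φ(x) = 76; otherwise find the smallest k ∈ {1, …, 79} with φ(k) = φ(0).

Since gcd(26, 80) = 2, we have 26x ≡ 0 (mod 2) for all x, so φ(x) ≡ 0 (mod 2).
But 1 ≢ 0 (mod 2), so 1 ∈ ℤ/80ℤ has no preimage. So φ is not surjective.
Since φ is not surjective, we find the least positive k with φ(k) = φ(0): this means 26k ≡ 0 (mod 80), i.e. 80 ∣ 26k. Since gcd(26, 80) = 2, dividing through by 2 this holds exactly when 40 ∣ 13k, and as gcd(13, 40) = 1, exactly when 40 ∣ k.
The smallest positive such k is 40.

40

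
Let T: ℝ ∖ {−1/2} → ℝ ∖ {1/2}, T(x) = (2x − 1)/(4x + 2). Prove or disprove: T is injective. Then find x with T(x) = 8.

Suppose T(u) = T(v). Cross-multiplying: (2u − 1)(4v + 2) = (2v − 1)(4u + 2).
Expanding both sides and cancelling the symmetric terms leaves 8·(u − v) = 0. Since 8 ≠ 0, u = v. Hence T is injective.
Solving T(x) = 8: cross-multiplying gives 2x − 1 = 8(4x + 2), which rearranges to −30x = 17, so x = −17/30.

-17/30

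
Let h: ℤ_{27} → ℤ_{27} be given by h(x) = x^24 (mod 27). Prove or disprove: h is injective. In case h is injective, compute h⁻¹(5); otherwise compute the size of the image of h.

4

h(0) = 0^24 = 0.
h(3): Repeated squaring mod 27: 3^1 ≡ 3, 3^2 ≡ 3² = 9, 3^4 ≡ 9² = 81 ≡ 0, 3^8 ≡ 0² = 0, 3^16 ≡ 0² = 0. Since 24 = 16 + 8, 3^24 ≡ 0·0: 0·0 = 0. So 3^24 ≡ 0 (mod 27).
So h(0) = h(3) = 0 while 0 ≠ 3, so h is not injective.
Since h is not injective, we determine |image(h)|. Computing x^24 mod 27 for each x (by repeated squaring, reducing mod 27 at every step), the values h(0), h(1), …, h(26) are: 0, 1, 10, 0, 19, 19, 0, 10, 1, 0, 1, 10, 0, 19, 19, 0, 10, 1, 0, 1, 10, 0, 19, 19, 0, 10, 1.
The distinct values are {0, 1, 10, 19}; there are 4 of them.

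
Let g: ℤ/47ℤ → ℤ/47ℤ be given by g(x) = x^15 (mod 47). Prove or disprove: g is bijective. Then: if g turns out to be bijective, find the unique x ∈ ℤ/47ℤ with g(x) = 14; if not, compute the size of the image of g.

34

Since 47 is prime, the nonzero elements of ℤ/47ℤ form a cyclic group of order 46.
As gcd(15, 46) = 1, raising to the 15th power is a bijection on this group: if u^15 ≡ v^15 then (uv^{−1})^15 = 1, and the only element of order dividing gcd(15, 46) = 1 is 1, so u = v.
With g(0) = 0 this makes g injective on all of ℤ/47ℤ, hence bijective (finite equal-size domain and codomain). In particular g is bijective.
Since g is bijective, we find the preimage of 14. The inverse of x ↦ x^15 on (ℤ/47ℤ)^× is x ↦ x^43, because 15·43 = 645 = 14·46 + 1 ≡ 1 (mod 46) and x^{46} = 1 for x ≠ 0 (Fermat). So g⁻¹(14) = 14^43 mod 47.
Repeated squaring mod 47: 14^1 ≡ 14, 14^2 ≡ 14² = 196 ≡ 8, 14^4 ≡ 8² = 64 ≡ 17, 14^8 ≡ 17² = 289 ≡ 7, 14^16 ≡ 7² = 49 ≡ 2, 14^32 ≡ 2² = 4. Since 43 = 32 + 8 + 2 + 1, 14^43 ≡ 4·7·8·14: 4·7 = 28, then 28·8 = 224 ≡ 36, then 36·14 = 504 ≡ 34. So 14^43 ≡ 34 (mod 47).
Hence g⁻¹(14) = 34.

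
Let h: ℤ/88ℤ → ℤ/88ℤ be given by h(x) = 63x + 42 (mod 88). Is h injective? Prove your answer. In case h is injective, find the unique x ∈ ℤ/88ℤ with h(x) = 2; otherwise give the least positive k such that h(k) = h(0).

72

Suppose h(x_1) = h(x_2) in ℤ/88ℤ. Then 63x_1 + 42 ≡ 63x_2 + 42 (mod 88), hence 63(x_1 − x_2) ≡ 0 (mod 88).
Since gcd(63, 88) = 1, 63 is invertible modulo 88, thus x_1 − x_2 ≡ 0 (mod 88), i.e. x_1 = x_2.
Thus h is injective.
We now compute 63⁻¹ mod 88 explicitly. Euclid's algorithm: 88 = 1·63 + 25, 63 = 2·25 + 13, 25 = 1·13 + 12, 13 = 1·12 + 1; back-substituting gives 1 = 7·63 − 5·88, so 63⁻¹ ≡ 7 (mod 88).
Since h is injective, we compute h⁻¹(2): solve 63x + 42 ≡ 2 (mod 88), i.e. 63x ≡ 48 (mod 88).
Multiplying by 63⁻¹ = 7 gives x ≡ 7·48 = 336 = 3·88 + 72 ≡ 72 (mod 88).
Check: h(72) = 63·72 + 42 = 4578 = 52·88 + 2 ≡ 2 (mod 88).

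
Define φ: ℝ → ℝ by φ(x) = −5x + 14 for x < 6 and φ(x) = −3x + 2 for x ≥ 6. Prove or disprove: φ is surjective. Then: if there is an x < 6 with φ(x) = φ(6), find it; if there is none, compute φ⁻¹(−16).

6

Both pieces are strictly decreasing (slopes −5 and −3), so each is injective on its own interval.
The left piece maps (−∞, 6) onto (−16, ∞); the right piece maps [6, ∞) onto (−∞, −16].
These images together cover ℝ, so φ is surjective.
Because the two images are disjoint, no x < 6 has φ(x) = φ(6), so we compute φ⁻¹(−16): −16 lies in (−∞, −16], so solve −3x + 2 = −16: x = (−16 − 2)/(−3) = 6.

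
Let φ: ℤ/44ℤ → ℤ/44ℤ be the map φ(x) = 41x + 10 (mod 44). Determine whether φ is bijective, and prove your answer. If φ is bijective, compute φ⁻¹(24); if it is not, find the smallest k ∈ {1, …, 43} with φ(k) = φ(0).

10

Recall: injectivity means: for all u, v in the domain, φ(u) = φ(v) implies u = v.
Suppose φ(u) = φ(v) in ℤ/44ℤ. Then 41u + 10 ≡ 41v + 10 (mod 44), so 41(u − v) ≡ 0 (mod 44).
Since gcd(41, 44) = 1, 41 is invertible modulo 44, hence u − v ≡ 0 (mod 44), i.e. u = v.
We now compute 41⁻¹ mod 44 explicitly. Euclid's algorithm: 44 = 1·41 + 3, 41 = 13·3 + 2, 3 = 1·2 + 1; back-substituting gives 1 = 29·41 − 27·44, so 41⁻¹ ≡ 29 (mod 44).
For any y ∈ ℤ/44ℤ, x = 29(y − 10) mod 44 satisfies φ(x) = 41·29(y − 10) + 10 ≡ y (since 41·29 ≡ 1 mod 44). So every y has a preimage.
Hence φ is bijective.
Since φ is bijective, we compute φ⁻¹(24): solve 41x + 10 ≡ 24 (mod 44), i.e. 41x ≡ 14 (mod 44).
Multiplying by 41⁻¹ = 29 gives x ≡ 29·14 = 406 = 9·44 + 10 ≡ 10 (mod 44).
Check: φ(10) = 41·10 + 10 = 420 = 9·44 + 24 ≡ 24 (mod 44).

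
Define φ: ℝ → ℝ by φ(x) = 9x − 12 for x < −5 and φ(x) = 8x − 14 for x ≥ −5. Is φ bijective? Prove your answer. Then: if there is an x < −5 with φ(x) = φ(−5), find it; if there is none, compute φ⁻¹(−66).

Both pieces are strictly increasing (slopes 9 and 8), so each is injective on its own interval.
The left piece maps (−∞, −5) onto (−∞, −57); the right piece maps [−5, ∞) onto [−54, ∞).
The images leave a gap (−57 has no preimage), so φ is not surjective, hence not bijective.
Because the two images are disjoint, no x < −5 has φ(x) = φ(−5), so we compute φ⁻¹(−66): −66 lies in (−∞, −57), so solve 9x − 12 = −66: x = (−66 + 12)/9 = −6.

-6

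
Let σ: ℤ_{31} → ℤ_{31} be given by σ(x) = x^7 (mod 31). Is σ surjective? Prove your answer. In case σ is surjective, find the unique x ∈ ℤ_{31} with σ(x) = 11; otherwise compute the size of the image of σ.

21

Since 31 is prime, the nonzero elements of ℤ_{31} form a cyclic group of order 30.
As gcd(7, 30) = 1, raising to the 7th power is a bijection on this group: if a^7 ≡ b^7 then (ab^{−1})^7 = 1, and the only element of order dividing gcd(7, 30) = 1 is 1, so a = b.
With σ(0) = 0 this makes σ injective on all of ℤ_{31}, hence bijective (finite equal-size domain and codomain). In particular σ is surjective.
Since σ is surjective, we find the preimage of 11. The inverse of x ↦ x^7 on (ℤ_{31})^× is x ↦ x^13, because 7·13 = 91 = 3·30 + 1 ≡ 1 (mod 30) and x^{30} = 1 for x ≠ 0 (Fermat). So σ⁻¹(11) = 11^13 mod 31.
Repeated squaring mod 31: 11^1 ≡ 11, 11^2 ≡ 11² = 121 ≡ 28, 11^4 ≡ 28² = 784 ≡ 9, 11^8 ≡ 9² = 81 ≡ 19. Since 13 = 8 + 4 + 1, 11^13 ≡ 19·9·11: 19·9 = 171 ≡ 16, then 16·11 = 176 ≡ 21. So 11^13 ≡ 21 (mod 31).
Hence σ⁻¹(11) = 21.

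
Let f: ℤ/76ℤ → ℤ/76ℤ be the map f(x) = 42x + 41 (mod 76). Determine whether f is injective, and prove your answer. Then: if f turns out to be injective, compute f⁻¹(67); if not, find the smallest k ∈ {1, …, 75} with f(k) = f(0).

We have gcd(42, 76) = 2 > 1. Taking s = 0 and t = 38: f(0) = 41 and f(38) = 42·38 + 41 = 1637 ≡ 41 (mod 76).
So f(0) = f(38) while 0 ≠ 38, therefore f is not injective.
Since f is not injective, we find the least positive k with f(k) = f(0): this means 42k ≡ 0 (mod 76), i.e. 76 ∣ 42k. Since gcd(42, 76) = 2, dividing through by 2 this holds exactly when 38 ∣ 21k, and as gcd(21, 38) = 1, exactly when 38 ∣ k.
The smallest positive such k is 38.

38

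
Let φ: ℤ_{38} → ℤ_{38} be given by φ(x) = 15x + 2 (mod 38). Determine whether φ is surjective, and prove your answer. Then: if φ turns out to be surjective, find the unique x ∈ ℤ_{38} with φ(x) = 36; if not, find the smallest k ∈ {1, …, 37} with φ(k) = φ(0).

Since gcd(15, 38) = 1, 15 is invertible modulo 38. Euclid's algorithm: 38 = 2·15 + 8, 15 = 1·8 + 7, 8 = 1·7 + 1; back-substituting gives 1 = 33·15 − 13·38, so 15⁻¹ ≡ 33 (mod 38).
Then y ↦ 33(y − 2) is a two-sided inverse to φ, so every y ∈ ℤ_{38} has a preimage.
Therefore φ is surjective.
Since φ is surjective, we find φ⁻¹(36): we need 15x ≡ 36 − 2 ≡ 34 (mod 38). Using 15⁻¹ = 33: x ≡ 33·34 = 1122 = 29·38 + 20, so x = 20.
Check: φ(20) = 15·20 + 2 = 302 = 7·38 + 36 ≡ 36 (mod 38).

20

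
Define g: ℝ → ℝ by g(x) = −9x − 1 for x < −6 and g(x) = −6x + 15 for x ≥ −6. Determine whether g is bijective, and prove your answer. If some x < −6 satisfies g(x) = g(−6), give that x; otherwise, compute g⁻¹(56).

-19/3

Both pieces are strictly decreasing (slopes −9 and −6), so each is injective on its own interval.
The left piece maps (−∞, −6) onto (53, ∞); the right piece maps [−6, ∞) onto (−∞, 51].
The images leave a gap (53 has no preimage), so g is not surjective, hence not bijective.
Because the two images are disjoint, no x < −6 has g(x) = g(−6), so we compute g⁻¹(56): 56 lies in (53, ∞), so solve −9x − 1 = 56: x = (56 + 1)/(−9) = −19/3.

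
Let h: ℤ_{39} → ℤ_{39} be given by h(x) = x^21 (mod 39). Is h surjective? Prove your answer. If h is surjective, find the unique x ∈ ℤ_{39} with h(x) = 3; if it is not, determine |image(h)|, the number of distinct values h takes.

15

h(2): Repeated squaring mod 39: 2^1 ≡ 2, 2^2 ≡ 2² = 4, 2^4 ≡ 4² = 16, 2^8 ≡ 16² = 256 ≡ 22, 2^16 ≡ 22² = 484 ≡ 16. Since 21 = 16 + 4 + 1, 2^21 ≡ 16·16·2: 16·16 = 256 ≡ 22, then 22·2 = 44 ≡ 5. So 2^21 ≡ 5 (mod 39).
h(5): Repeated squaring mod 39: 5^1 ≡ 5, 5^2 ≡ 5² = 25, 5^4 ≡ 25² = 625 ≡ 1, 5^8 ≡ 1² = 1, 5^16 ≡ 1² = 1. Since 21 = 16 + 4 + 1, 5^21 ≡ 1·1·5: 1·1 = 1, then 1·5 = 5. So 5^21 ≡ 5 (mod 39).
So h(2) = h(5) = 5 while 2 ≠ 5, thus h is not injective.
A non-injective map from the 39-element set ℤ_{39} to itself takes at most 38 distinct values, so it cannot be surjective. Therefore h is not surjective.
Since h is not surjective, we determine |image(h)|. Computing x^21 mod 39 for each x (by repeated squaring, reducing mod 39 at every step), the values h(0), h(1), …, h(38) are: 0, 1, 5, 27, 25, 5, 18, 34, 8, 27, 25, 8, 12, 13, 14, 18, 1, 38, 18, 31, 8, 21, 1, 38, 21, 25, 26, 27, 31, 14, 12, 31, 5, 21, 34, 14, 12, 34, 38.
The distinct values are {0, 1, 5, 8, 12, 13, 14, 18, 21, 25, 26, 27, 31, 34, 38}; there are 15 of them.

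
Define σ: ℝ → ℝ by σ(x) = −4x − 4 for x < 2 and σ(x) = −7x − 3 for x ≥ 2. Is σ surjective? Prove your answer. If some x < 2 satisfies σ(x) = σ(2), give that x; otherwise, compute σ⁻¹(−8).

Both pieces are strictly decreasing (slopes −4 and −7), so each is injective on its own interval.
The left piece maps (−∞, 2) onto (−12, ∞); the right piece maps [2, ∞) onto (−∞, −17].
The union (−12, ∞) ∪ (−∞, −17] omits the interval between −12 and −17; in particular −12 has no preimage. So σ is not surjective.
Because the two images are disjoint, no x < 2 has σ(x) = σ(2), so we compute σ⁻¹(−8): −8 lies in (−12, ∞), so solve −4x − 4 = −8: x = (−8 + 4)/(−4) = 1.

1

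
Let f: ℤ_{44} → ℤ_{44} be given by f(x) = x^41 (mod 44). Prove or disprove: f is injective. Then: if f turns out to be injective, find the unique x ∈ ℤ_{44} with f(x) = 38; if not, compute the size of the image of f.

f(0) = 0^41 = 0.
f(22): Repeated squaring mod 44: 22^1 ≡ 22, 22^2 ≡ 22² = 484 ≡ 0, 22^4 ≡ 0² = 0, 22^8 ≡ 0² = 0, 22^16 ≡ 0² = 0, 22^32 ≡ 0² = 0. Since 41 = 32 + 8 + 1, 22^41 ≡ 0·0·22: 0·0 = 0, then 0·22 = 0. So 22^41 ≡ 0 (mod 44).
So f(0) = f(22) = 0 while 0 ≠ 22, therefore f is not injective.
Since f is not injective, we determine |image(f)|. Computing x^41 mod 44 for each x (by repeated squaring, reducing mod 44 at every step), the values f(0), f(1), …, f(43) are: 0, 1, 24, 3, 4, 5, 28, 7, 8, 9, 32, 11, 12, 13, 36, 15, 16, 17, 40, 19, 20, 21, 0, 23, 24, 25, 4, 27, 28, 29, 8, 31, 32, 33, 12, 35, 36, 37, 16, 39, 40, 41, 20, 43.
The distinct values are {0, 1, 3, 4, 5, 7, 8, 9, 11, 12, 13, 15, 16, 17, 19, 20, 21, 23, 24, 25, 27, 28, 29, 31, 32, 33, 35, 36, 37, 39, 40, 41, 43}; there are 33 of them.

33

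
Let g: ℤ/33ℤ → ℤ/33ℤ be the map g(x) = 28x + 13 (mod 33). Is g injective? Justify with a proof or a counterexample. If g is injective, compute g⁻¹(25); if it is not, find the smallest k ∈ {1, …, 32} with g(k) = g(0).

Suppose g(s) = g(t) in ℤ/33ℤ. Then 28s + 13 ≡ 28t + 13 (mod 33), therefore 28(s − t) ≡ 0 (mod 33).
Since gcd(28, 33) = 1, 28 is invertible modulo 33, therefore s − t ≡ 0 (mod 33), i.e. s = t.
Thus g is injective.
We now compute 28⁻¹ mod 33 explicitly. Euclid's algorithm: 33 = 1·28 + 5, 28 = 5·5 + 3, 5 = 1·3 + 2, 3 = 1·2 + 1; back-substituting gives 1 = 13·28 − 11·33, so 28⁻¹ ≡ 13 (mod 33).
Since g is injective, we compute g⁻¹(25): solve 28x + 13 ≡ 25 (mod 33), i.e. 28x ≡ 12 (mod 33).
Multiplying by 28⁻¹ = 13 gives x ≡ 13·12 = 156 = 4·33 + 24 ≡ 24 (mod 33).
Check: g(24) = 28·24 + 13 = 685 = 20·33 + 25 ≡ 25 (mod 33).

24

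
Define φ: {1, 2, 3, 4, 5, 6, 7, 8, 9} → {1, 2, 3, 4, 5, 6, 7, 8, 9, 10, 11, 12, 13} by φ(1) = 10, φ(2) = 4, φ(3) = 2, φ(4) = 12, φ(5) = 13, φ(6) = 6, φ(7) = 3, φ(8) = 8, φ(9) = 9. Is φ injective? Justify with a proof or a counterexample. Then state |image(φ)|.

9

The values φ(1), …, φ(9) are 10, 4, 2, 12, 13, 6, 3, 8, 9 — all distinct.
So φ(u) = φ(v) only when u = v, and φ is injective.
The image of φ is {2, 3, 4, 6, 8, 9, 10, 12, 13}, which has 9 elements.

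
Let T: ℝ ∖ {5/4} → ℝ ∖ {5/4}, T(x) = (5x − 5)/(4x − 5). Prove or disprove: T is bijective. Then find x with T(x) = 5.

Suppose T(u) = T(v). Cross-multiplying: (5u − 5)(4v − 5) = (5v − 5)(4u − 5).
Expanding both sides and cancelling the symmetric terms leaves −5·(u − v) = 0. Since −5 ≠ 0, u = v. Hence T is injective.
For any y ≠ 5/4, solving y(4x − 5) = 5x − 5 for x gives a well-defined x ≠ 5/4. So T is surjective.
Hence T is bijective.
Solving T(x) = 5: cross-multiplying gives 5x − 5 = 5(4x − 5), which rearranges to −15x = −20, so x = 4/3.

4/3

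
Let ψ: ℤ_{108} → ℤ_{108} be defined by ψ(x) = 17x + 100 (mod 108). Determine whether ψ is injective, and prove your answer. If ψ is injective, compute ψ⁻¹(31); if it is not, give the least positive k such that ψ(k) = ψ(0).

By definition, injectivity means: for all a, b in the domain, ψ(a) = ψ(b) implies a = b.
If ψ(a) = ψ(b), then 17a ≡ 17b (mod 108). Because gcd(17, 108) = 1, we may cancel 17 to get a ≡ b (mod 108).
Thus ψ is injective.
We now compute 17⁻¹ mod 108 explicitly. Euclid's algorithm: 108 = 6·17 + 6, 17 = 2·6 + 5, 6 = 1·5 + 1; back-substituting gives 1 = 89·17 − 14·108, so 17⁻¹ ≡ 89 (mod 108).
Since ψ is injective, we find ψ⁻¹(31): we need 17x ≡ 31 − 100 ≡ 39 (mod 108). Using 17⁻¹ = 89: x ≡ 89·39 = 3471 = 32·108 + 15, so x = 15.
Check: ψ(15) = 17·15 + 100 = 355 = 3·108 + 31 ≡ 31 (mod 108).

15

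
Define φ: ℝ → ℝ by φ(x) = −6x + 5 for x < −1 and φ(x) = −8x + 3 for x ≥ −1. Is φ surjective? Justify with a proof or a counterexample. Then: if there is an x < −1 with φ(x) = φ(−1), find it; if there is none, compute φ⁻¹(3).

0

Both pieces are strictly decreasing (slopes −6 and −8), so each is injective on its own interval.
The left piece maps (−∞, −1) onto (11, ∞); the right piece maps [−1, ∞) onto (−∞, 11].
These images together cover ℝ, so φ is surjective.
Because the two images are disjoint, no x < −1 has φ(x) = φ(−1), so we compute φ⁻¹(3): 3 lies in (−∞, 11], so solve −8x + 3 = 3: x = (3 − 3)/(−8) = 0.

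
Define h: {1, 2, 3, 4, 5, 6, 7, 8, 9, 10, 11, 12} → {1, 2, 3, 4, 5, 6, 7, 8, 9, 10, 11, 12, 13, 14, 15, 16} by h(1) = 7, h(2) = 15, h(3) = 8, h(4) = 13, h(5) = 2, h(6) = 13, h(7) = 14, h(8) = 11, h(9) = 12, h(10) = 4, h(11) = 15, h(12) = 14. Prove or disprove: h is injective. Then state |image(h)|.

h(4) = 13 = h(6) with 4 ≠ 6, so h is not injective.
The image of h is {2, 4, 7, 8, 11, 12, 13, 14, 15}, which has 9 elements.

9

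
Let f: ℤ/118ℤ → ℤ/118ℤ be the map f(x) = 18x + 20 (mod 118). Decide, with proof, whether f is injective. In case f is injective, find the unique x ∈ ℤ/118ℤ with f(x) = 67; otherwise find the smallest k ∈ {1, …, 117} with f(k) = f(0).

59

We have gcd(18, 118) = 2 > 1. Taking u = 0 and v = 59: f(0) = 20 and f(59) = 18·59 + 20 = 1082 ≡ 20 (mod 118).
So f(0) = f(59) while 0 ≠ 59, therefore f is not injective.
Since f is not injective, we find the least positive k with f(k) = f(0): this means 18k ≡ 0 (mod 118), i.e. 118 ∣ 18k. Since gcd(18, 118) = 2, dividing through by 2 this holds exactly when 59 ∣ 9k, and as gcd(9, 59) = 1, exactly when 59 ∣ k.
The smallest positive such k is 59.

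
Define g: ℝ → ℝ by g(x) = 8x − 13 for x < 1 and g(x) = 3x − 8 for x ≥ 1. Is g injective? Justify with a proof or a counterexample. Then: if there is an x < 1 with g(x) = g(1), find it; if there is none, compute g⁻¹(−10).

3/8

Both pieces are strictly increasing (slopes 8 and 3), so each is injective on its own interval.
The left piece maps (−∞, 1) onto (−∞, −5); the right piece maps [1, ∞) onto [−5, ∞).
These images are disjoint, so no value is attained by both pieces. Therefore g is injective.
Because the two images are disjoint, no x < 1 has g(x) = g(1), so we compute g⁻¹(−10): −10 lies in (−∞, −5), so solve 8x − 13 = −10: x = (−10 + 13)/8 = 3/8.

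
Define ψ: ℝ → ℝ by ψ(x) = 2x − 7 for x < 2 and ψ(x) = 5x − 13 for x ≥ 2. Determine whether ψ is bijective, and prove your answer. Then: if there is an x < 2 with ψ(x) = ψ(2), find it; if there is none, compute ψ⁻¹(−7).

Both pieces are strictly increasing (slopes 2 and 5), so each is injective on its own interval.
The left piece maps (−∞, 2) onto (−∞, −3); the right piece maps [2, ∞) onto [−3, ∞).
Since −3 = −3, the images partition ℝ: ψ is injective and surjective, hence bijective.
Because the two images are disjoint, no x < 2 has ψ(x) = ψ(2), so we compute ψ⁻¹(−7): −7 lies in (−∞, −3), so solve 2x − 7 = −7: x = (−7 + 7)/2 = 0.

0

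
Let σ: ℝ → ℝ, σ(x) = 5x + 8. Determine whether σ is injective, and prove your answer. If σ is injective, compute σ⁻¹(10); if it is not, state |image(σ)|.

2/5

Recall: injectivity means: for all s, t in the domain, σ(s) = σ(t) implies s = t.
Suppose σ(s) = σ(t). Then 5s + 8 = 5t + 8, thus 5s = 5t, so s = t.
Therefore σ is injective.
Since σ is injective, we compute σ⁻¹(10) = (10 − 8)/5 = 2/5.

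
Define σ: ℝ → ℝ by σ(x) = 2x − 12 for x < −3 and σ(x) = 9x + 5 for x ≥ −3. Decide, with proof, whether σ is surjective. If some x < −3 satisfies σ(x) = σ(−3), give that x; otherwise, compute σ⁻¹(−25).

Both pieces are strictly increasing (slopes 2 and 9), so each is injective on its own interval.
The left piece maps (−∞, −3) onto (−∞, −18); the right piece maps [−3, ∞) onto [−22, ∞).
The union (−∞, −18) ∪ [−22, ∞) covers ℝ, so σ is surjective.
For the follow-up: the images overlap, so an x < −3 with σ(x) = σ(−3) exists. σ(−3) = −22; solving 2x − 12 = −22 for x < −3 gives x = (−22 + 12)/2 = −5.

-5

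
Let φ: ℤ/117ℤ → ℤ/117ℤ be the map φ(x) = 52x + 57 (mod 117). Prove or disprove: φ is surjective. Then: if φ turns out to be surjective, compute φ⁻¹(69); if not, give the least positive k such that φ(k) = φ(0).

Since gcd(52, 117) = 13, we have 52x ≡ 0 (mod 13) for all x, so φ(x) ≡ 5 (mod 13).
But 0 ≢ 5 (mod 13), so 0 ∈ ℤ/117ℤ has no preimage. Hence φ is not surjective.
Since φ is not surjective, we find the least positive k with φ(k) = φ(0): this means 52k ≡ 0 (mod 117), i.e. 117 ∣ 52k. Since gcd(52, 117) = 13, dividing through by 13 this holds exactly when 9 ∣ 4k, and as gcd(4, 9) = 1, exactly when 9 ∣ k.
The smallest positive such k is 9.

9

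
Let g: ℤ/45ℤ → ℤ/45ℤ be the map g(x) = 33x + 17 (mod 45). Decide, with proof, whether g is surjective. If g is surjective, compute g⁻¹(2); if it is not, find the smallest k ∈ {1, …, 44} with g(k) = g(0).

15

Recall that surjectivity means every element of the codomain has a preimage under g.
Since gcd(33, 45) = 3, we have 33x ≡ 0 (mod 3) for all x, so g(x) ≡ 2 (mod 3).
But 0 ≢ 2 (mod 3), so 0 ∈ ℤ/45ℤ has no preimage. Thus g is not surjective.
Since g is not surjective, we find the least positive k with g(k) = g(0): this means 33k ≡ 0 (mod 45), i.e. 45 ∣ 33k. Since gcd(33, 45) = 3, dividing through by 3 this holds exactly when 15 ∣ 11k, and as gcd(11, 15) = 1, exactly when 15 ∣ k.
The smallest positive such k is 15.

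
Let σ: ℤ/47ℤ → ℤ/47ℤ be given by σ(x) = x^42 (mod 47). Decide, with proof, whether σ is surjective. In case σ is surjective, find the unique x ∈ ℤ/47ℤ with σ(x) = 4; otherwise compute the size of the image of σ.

24

σ(23): Repeated squaring mod 47: 23^1 ≡ 23, 23^2 ≡ 23² = 529 ≡ 12, 23^4 ≡ 12² = 144 ≡ 3, 23^8 ≡ 3² = 9, 23^16 ≡ 9² = 81 ≡ 34, 23^32 ≡ 34² = 1156 ≡ 28. Since 42 = 32 + 8 + 2, 23^42 ≡ 28·9·12: 28·9 = 252 ≡ 17, then 17·12 = 204 ≡ 16. So 23^42 ≡ 16 (mod 47).
σ(24): Repeated squaring mod 47: 24^1 ≡ 24, 24^2 ≡ 24² = 576 ≡ 12, 24^4 ≡ 12² = 144 ≡ 3, 24^8 ≡ 3² = 9, 24^16 ≡ 9² = 81 ≡ 34, 24^32 ≡ 34² = 1156 ≡ 28. Since 42 = 32 + 8 + 2, 24^42 ≡ 28·9·12: 28·9 = 252 ≡ 17, then 17·12 = 204 ≡ 16. So 24^42 ≡ 16 (mod 47).
So σ(23) = σ(24) = 16 while 23 ≠ 24, therefore σ is not injective.
A non-injective map from the 47-element set ℤ/47ℤ to itself takes at most 46 distinct values, so it cannot be surjective. So σ is not surjective.
Since σ is not surjective, we determine |image(σ)|. Computing x^42 mod 47 for each x (by repeated squaring, reducing mod 47 at every step), the values σ(0), σ(1), …, σ(46) are: 0, 1, 3, 18, 9, 37, 7, 12, 27, 42, 17, 2, 21, 25, 36, 8, 34, 24, 32, 14, 4, 28, 6, 16, 16, 6, 28, 4, 14, 32, 24, 34, 8, 36, 25, 21, 2, 17, 42, 27, 12, 7, 37, 9, 18, 3, 1.
The distinct values are {0, 1, 2, 3, 4, 6, 7, 8, 9, 12, 14, 16, 17, 18, 21, 24, 25, 27, 28, 32, 34, 36, 37, 42}; there are 24 of them.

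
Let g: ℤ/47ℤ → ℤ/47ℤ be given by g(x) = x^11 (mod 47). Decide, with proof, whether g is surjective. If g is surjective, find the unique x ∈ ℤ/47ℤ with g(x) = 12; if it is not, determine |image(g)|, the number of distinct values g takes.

Since 47 is prime, the nonzero elements of ℤ/47ℤ form a cyclic group of order 46.
As gcd(11, 46) = 1, raising to the 11th power is a bijection on this group: if s^11 ≡ t^11 then (st^{−1})^11 = 1, and the only element of order dividing gcd(11, 46) = 1 is 1, so s = t.
With g(0) = 0 this makes g injective on all of ℤ/47ℤ, hence bijective (finite equal-size domain and codomain). In particular g is surjective.
Since g is surjective, we find the preimage of 12. The inverse of x ↦ x^11 on (ℤ/47ℤ)^× is x ↦ x^21, because 11·21 = 231 = 5·46 + 1 ≡ 1 (mod 46) and x^{46} = 1 for x ≠ 0 (Fermat). So g⁻¹(12) = 12^21 mod 47.
Repeated squaring mod 47: 12^1 ≡ 12, 12^2 ≡ 12² = 144 ≡ 3, 12^4 ≡ 3² = 9, 12^8 ≡ 9² = 81 ≡ 34, 12^16 ≡ 34² = 1156 ≡ 28. Since 21 = 16 + 4 + 1, 12^21 ≡ 28·9·12: 28·9 = 252 ≡ 17, then 17·12 = 204 ≡ 16. So 12^21 ≡ 16 (mod 47).
Hence g⁻¹(12) = 16.

16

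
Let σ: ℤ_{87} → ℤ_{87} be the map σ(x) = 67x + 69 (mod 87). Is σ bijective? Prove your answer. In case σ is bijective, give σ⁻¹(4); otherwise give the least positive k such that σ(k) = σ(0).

Recall that σ is injective when σ(s) = σ(t) forces s = t.
If σ(s) = σ(t), then 67s ≡ 67t (mod 87). Because gcd(67, 87) = 1, we may cancel 67 to get s ≡ t (mod 87).
We now compute 67⁻¹ mod 87 explicitly. Euclid's algorithm: 87 = 1·67 + 20, 67 = 3·20 + 7, 20 = 2·7 + 6, 7 = 1·6 + 1; back-substituting gives 1 = 13·67 − 10·87, so 67⁻¹ ≡ 13 (mod 87).
Then y ↦ 13(y − 69) is a two-sided inverse to σ, so every y ∈ ℤ_{87} has a preimage.
So σ is bijective.
Since σ is bijective, we compute σ⁻¹(4): solve 67x + 69 ≡ 4 (mod 87), i.e. 67x ≡ 22 (mod 87).
Multiplying by 67⁻¹ = 13 gives x ≡ 13·22 = 286 = 3·87 + 25 ≡ 25 (mod 87).
Check: σ(25) = 67·25 + 69 = 1744 = 20·87 + 4 ≡ 4 (mod 87).

25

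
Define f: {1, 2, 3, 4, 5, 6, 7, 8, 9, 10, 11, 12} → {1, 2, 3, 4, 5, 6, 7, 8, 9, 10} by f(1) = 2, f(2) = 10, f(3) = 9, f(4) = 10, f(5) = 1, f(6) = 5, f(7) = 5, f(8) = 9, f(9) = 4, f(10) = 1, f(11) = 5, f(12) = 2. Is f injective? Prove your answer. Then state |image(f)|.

f(2) = 10 = f(4) with 2 ≠ 4, so f is not injective.
The image of f is {1, 2, 4, 5, 9, 10}, which has 6 elements.

6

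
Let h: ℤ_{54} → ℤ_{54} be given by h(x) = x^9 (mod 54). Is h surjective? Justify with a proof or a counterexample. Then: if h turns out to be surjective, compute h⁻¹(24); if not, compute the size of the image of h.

6

h(0) = 0^9 = 0.
h(6): Repeated squaring mod 54: 6^1 ≡ 6, 6^2 ≡ 6² = 36, 6^4 ≡ 36² = 1296 ≡ 0, 6^8 ≡ 0² = 0. Since 9 = 8 + 1, 6^9 ≡ 0·6: 0·6 = 0. So 6^9 ≡ 0 (mod 54).
So h(0) = h(6) = 0 while 0 ≠ 6, hence h is not injective.
A non-injective map from the 54-element set ℤ_{54} to itself takes at most 53 distinct values, so it cannot be surjective. So h is not surjective.
Since h is not surjective, we determine |image(h)|. Computing x^9 mod 54 for each x (by repeated squaring, reducing mod 54 at every step), the values h(0), h(1), …, h(53) are: 0, 1, 26, 27, 28, 53, 0, 1, 26, 27, 28, 53, 0, 1, 26, 27, 28, 53, 0, 1, 26, 27, 28, 53, 0, 1, 26, 27, 28, 53, 0, 1, 26, 27, 28, 53, 0, 1, 26, 27, 28, 53, 0, 1, 26, 27, 28, 53, 0, 1, 26, 27, 28, 53.
The distinct values are {0, 1, 26, 27, 28, 53}; there are 6 of them.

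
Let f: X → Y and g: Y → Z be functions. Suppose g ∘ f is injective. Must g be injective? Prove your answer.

No. Take X = {1, 2, 3}, Y = {1, 2, 3, 4, 5, 6}, Z = {1, 2, 3, 4, 5, 6}, f(a) = a for each a ∈ X, and g(b) = 5 if b ∈ {5, 6} else g(b) = b.
Then g ∘ f = f is injective (X ⊂ Y and f is the inclusion), but g(5) = g(6) = 5 with 5 ≠ 6, so g is not injective.

not injective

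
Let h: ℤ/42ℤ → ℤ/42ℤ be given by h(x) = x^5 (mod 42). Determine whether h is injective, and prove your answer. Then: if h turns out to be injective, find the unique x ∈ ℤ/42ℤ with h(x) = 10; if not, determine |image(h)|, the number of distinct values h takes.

Computing x^5 mod 42 for each x (by repeated squaring, reducing mod 42 at every step), the values h(0), h(1), …, h(41) are: 0, 1, 32, 33, 16, 17, 6, 7, 8, 39, 40, 23, 24, 13, 14, 15, 4, 5, 30, 31, 20, 21, 22, 11, 12, 37, 38, 27, 28, 29, 18, 19, 2, 3, 34, 35, 36, 25, 26, 9, 10, 41.
Every element of ℤ/42ℤ appears exactly once in this list, so h is a bijection, and in particular injective.
Since h is injective, we read off the preimage of 10 from the same table: h(40) = 10, so h⁻¹(10) = 40.

40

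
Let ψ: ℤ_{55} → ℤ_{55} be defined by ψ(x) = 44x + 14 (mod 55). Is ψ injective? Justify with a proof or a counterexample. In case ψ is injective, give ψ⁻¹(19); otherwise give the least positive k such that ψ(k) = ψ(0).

5

We have gcd(44, 55) = 11 > 1. Taking s = 0 and t = 5: ψ(0) = 14 and ψ(5) = 44·5 + 14 = 234 ≡ 14 (mod 55).
So ψ(0) = ψ(5) while 0 ≠ 5, thus ψ is not injective.
Since ψ is not injective, we find the least positive k with ψ(k) = ψ(0): this means 44k ≡ 0 (mod 55), i.e. 55 ∣ 44k. Since gcd(44, 55) = 11, dividing through by 11 this holds exactly when 5 ∣ 4k, and as gcd(4, 5) = 1, exactly when 5 ∣ k.
The smallest positive such k is 5.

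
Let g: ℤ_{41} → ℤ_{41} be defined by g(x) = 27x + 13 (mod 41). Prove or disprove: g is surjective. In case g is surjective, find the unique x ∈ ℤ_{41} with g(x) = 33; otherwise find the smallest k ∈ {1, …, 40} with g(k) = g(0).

Recall: g is surjective if every y in the codomain equals g(x) for some x in the domain.
Since gcd(27, 41) = 1, 27 is invertible modulo 41. Euclid's algorithm: 41 = 1·27 + 14, 27 = 1·14 + 13, 14 = 1·13 + 1; back-substituting gives 1 = 38·27 − 25·41, so 27⁻¹ ≡ 38 (mod 41).
Then y ↦ 38(y − 13) is a two-sided inverse to g, so every y ∈ ℤ_{41} has a preimage.
Hence g is surjective.
Since g is surjective, we find g⁻¹(33): we need 27x ≡ 33 − 13 ≡ 20 (mod 41). Using 27⁻¹ = 38: x ≡ 38·20 = 760 = 18·41 + 22, so x = 22.
Check: g(22) = 27·22 + 13 = 607 = 14·41 + 33 ≡ 33 (mod 41).

22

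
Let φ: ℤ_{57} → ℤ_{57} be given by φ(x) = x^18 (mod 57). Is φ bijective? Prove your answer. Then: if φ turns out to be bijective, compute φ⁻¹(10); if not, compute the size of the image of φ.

4

φ(1) = 1^18 = 1.
φ(2): Repeated squaring mod 57: 2^1 ≡ 2, 2^2 ≡ 2² = 4, 2^4 ≡ 4² = 16, 2^8 ≡ 16² = 256 ≡ 28, 2^16 ≡ 28² = 784 ≡ 43. Since 18 = 16 + 2, 2^18 ≡ 43·4: 43·4 = 172 ≡ 1. So 2^18 ≡ 1 (mod 57).
So φ(1) = φ(2) = 1 while 1 ≠ 2, hence φ is not injective, hence not bijective.
Since φ is not bijective, we determine |image(φ)|. Computing x^18 mod 57 for each x (by repeated squaring, reducing mod 57 at every step), the values φ(0), φ(1), …, φ(56) are: 0, 1, 1, 39, 1, 1, 39, 1, 1, 39, 1, 1, 39, 1, 1, 39, 1, 1, 39, 19, 1, 39, 1, 1, 39, 1, 1, 39, 1, 1, 39, 1, 1, 39, 1, 1, 39, 1, 19, 39, 1, 1, 39, 1, 1, 39, 1, 1, 39, 1, 1, 39, 1, 1, 39, 1, 1.
The distinct values are {0, 1, 19, 39}; there are 4 of them.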